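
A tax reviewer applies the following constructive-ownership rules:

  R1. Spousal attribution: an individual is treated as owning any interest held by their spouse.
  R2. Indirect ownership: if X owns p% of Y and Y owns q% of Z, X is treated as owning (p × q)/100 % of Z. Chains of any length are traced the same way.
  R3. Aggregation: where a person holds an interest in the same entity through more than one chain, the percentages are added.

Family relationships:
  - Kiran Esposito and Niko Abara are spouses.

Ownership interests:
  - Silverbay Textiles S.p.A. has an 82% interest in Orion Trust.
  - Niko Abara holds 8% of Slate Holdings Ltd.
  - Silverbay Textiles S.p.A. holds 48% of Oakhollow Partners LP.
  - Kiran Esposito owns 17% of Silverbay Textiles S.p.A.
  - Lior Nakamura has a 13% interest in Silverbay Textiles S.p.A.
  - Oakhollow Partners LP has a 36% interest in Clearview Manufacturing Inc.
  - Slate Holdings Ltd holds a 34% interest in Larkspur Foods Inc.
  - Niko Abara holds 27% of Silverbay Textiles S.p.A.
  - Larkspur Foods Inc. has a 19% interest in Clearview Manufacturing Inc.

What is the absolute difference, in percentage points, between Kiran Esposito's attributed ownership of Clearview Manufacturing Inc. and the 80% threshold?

71.88

By spousal attribution (R1), Kiran Esposito is treated as also owning Niko Abara's interest in Silverbay Textiles S.p.A, giving 17% + 27% = 44%.
By spousal attribution (R1), Kiran Esposito is treated as owning Niko Abara's 8% interest in Slate Holdings Ltd.
Chain via Silverbay Textiles S.p.A. → Oakhollow Partners LP (R2): 44% × 48% × 36% = 7.6032% of Clearview Manufacturing Inc.
Chain via Slate Holdings Ltd → Larkspur Foods Inc. (R2): 8% × 34% × 19% = 0.5168% of Clearview Manufacturing Inc.
Aggregating (R3): 7.6032% + 0.5168% = 8.12%.
8.12% falls short of the 80% threshold by 71.88 percentage points.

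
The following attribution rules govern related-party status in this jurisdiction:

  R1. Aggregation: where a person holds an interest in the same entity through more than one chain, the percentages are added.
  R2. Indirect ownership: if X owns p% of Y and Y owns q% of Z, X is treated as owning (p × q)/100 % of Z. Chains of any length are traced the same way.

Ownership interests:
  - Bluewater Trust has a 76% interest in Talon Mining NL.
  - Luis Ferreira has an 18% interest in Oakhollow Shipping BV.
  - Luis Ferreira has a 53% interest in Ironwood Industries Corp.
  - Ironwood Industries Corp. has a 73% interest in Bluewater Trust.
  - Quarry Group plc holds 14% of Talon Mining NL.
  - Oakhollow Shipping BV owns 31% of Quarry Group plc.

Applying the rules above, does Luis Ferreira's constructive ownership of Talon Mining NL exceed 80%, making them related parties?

Chain via Oakhollow Shipping BV → Quarry Group plc (R2): 18% × 31% × 14% = 0.7812% of Talon Mining NL.
Chain via Ironwood Industries Corp. → Bluewater Trust (R2): 53% × 73% × 76% = 29.4044% of Talon Mining NL.
Aggregating (R1): 0.7812% + 29.4044% = 30.1856%.
30.1856% does not exceed the 80% threshold, so Luis is not a related party to Talon Mining NL.

No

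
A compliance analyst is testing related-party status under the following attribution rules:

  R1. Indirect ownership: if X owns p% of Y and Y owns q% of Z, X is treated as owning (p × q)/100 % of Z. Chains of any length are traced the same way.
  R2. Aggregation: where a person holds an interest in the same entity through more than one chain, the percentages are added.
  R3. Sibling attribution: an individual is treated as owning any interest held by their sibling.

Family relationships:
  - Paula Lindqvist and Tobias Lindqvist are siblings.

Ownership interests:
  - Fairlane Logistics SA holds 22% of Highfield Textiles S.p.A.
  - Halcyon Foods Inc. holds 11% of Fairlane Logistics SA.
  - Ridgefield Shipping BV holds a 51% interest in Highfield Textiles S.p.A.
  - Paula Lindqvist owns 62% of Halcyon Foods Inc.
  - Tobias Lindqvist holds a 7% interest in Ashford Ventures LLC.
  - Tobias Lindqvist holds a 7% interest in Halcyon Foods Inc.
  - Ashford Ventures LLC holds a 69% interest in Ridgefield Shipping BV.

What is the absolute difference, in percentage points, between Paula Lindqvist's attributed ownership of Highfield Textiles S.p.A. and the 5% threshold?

0.8669

By sibling attribution (R3), Paula Lindqvist is treated as also owning Tobias Lindqvist's interest in Halcyon Foods Inc, giving 62% + 7% = 69%.
By sibling attribution (R3), Paula Lindqvist is treated as owning Tobias Lindqvist's 7% interest in Ashford Ventures LLC.
Chain via Halcyon Foods Inc. → Fairlane Logistics SA (R1): 69% × 11% × 22% = 1.6698% of Highfield Textiles S.p.A.
Chain via Ashford Ventures LLC → Ridgefield Shipping BV (R1): 7% × 69% × 51% = 2.4633% of Highfield Textiles S.p.A.
Aggregating (R2): 1.6698% + 2.4633% = 4.1331%.
4.1331% falls short of the 5% threshold by 0.8669 percentage points.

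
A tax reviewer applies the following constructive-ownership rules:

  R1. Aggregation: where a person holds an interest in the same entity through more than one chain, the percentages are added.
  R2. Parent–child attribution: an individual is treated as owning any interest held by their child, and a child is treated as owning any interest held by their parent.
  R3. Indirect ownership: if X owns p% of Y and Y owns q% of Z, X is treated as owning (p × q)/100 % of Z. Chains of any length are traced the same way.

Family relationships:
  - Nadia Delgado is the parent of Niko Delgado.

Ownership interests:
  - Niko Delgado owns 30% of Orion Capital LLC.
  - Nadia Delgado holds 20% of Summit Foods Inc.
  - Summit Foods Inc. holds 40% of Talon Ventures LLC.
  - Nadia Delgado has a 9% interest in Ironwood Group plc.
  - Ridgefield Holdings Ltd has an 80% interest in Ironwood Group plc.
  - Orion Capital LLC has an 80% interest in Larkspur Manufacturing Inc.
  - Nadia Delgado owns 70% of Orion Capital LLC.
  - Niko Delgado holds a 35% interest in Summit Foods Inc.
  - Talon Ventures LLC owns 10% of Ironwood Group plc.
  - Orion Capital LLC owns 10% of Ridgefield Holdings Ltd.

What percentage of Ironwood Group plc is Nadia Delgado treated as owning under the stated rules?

By parent–child attribution (R2), Nadia Delgado is treated as also owning Niko Delgado's interest in Orion Capital LLC, giving 70% + 30% = 100%.
By parent–child attribution (R2), Nadia Delgado is treated as also owning Niko Delgado's interest in Summit Foods Inc, giving 20% + 35% = 55%.
Chain via Orion Capital LLC → Ridgefield Holdings Ltd (R3): 100% × 10% × 80% = 8% of Ironwood Group plc.
Chain via Summit Foods Inc. → Talon Ventures LLC (R3): 55% × 40% × 10% = 2.2% of Ironwood Group plc.
Direct interest in Ironwood Group plc: 9%.
Aggregating (R1): 8% + 2.2% + 9% = 19.2%.

19.2%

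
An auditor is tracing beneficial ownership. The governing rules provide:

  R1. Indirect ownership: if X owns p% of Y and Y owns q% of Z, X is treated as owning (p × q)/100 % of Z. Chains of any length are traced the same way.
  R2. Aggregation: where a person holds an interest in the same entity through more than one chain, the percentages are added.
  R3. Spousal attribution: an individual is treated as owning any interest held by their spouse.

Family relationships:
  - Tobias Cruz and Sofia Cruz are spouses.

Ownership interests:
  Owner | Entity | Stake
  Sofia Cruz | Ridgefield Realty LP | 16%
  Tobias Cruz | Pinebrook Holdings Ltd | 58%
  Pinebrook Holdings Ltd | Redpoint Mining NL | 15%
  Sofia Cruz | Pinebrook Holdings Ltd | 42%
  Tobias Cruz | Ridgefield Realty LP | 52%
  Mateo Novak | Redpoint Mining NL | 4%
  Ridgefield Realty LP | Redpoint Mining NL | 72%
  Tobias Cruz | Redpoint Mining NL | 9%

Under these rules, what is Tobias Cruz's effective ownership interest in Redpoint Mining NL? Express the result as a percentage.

72.96%

By spousal attribution (R3), Tobias Cruz is treated as also owning Sofia Cruz's interest in Ridgefield Realty LP, giving 52% + 16% = 68%.
By spousal attribution (R3), Tobias Cruz is treated as also owning Sofia Cruz's interest in Pinebrook Holdings Ltd, giving 58% + 42% = 100%.
Chain via Ridgefield Realty LP (R1): 68% × 72% = 48.96% of Redpoint Mining NL.
Chain via Pinebrook Holdings Ltd (R1): 100% × 15% = 15% of Redpoint Mining NL.
Direct interest in Redpoint Mining NL: 9%.
Aggregating (R2): 48.96% + 15% + 9% = 72.96%.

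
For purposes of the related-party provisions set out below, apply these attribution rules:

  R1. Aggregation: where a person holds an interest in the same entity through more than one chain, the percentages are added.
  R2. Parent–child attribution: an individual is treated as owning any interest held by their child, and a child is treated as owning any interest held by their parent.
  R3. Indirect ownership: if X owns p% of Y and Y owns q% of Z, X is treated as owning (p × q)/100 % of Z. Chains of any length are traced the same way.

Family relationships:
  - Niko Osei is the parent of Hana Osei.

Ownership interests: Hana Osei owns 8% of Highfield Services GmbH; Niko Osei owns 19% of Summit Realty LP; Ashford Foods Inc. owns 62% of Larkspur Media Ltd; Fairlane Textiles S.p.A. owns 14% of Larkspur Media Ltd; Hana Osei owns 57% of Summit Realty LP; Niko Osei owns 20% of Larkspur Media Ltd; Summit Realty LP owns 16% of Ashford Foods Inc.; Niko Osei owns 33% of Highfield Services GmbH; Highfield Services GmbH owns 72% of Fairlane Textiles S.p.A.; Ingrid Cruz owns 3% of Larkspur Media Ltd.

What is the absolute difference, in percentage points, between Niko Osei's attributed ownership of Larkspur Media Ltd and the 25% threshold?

6.672

By parent–child attribution (R2), Niko Osei is treated as also owning Hana Osei's interest in Highfield Services GmbH, giving 33% + 8% = 41%.
By parent–child attribution (R2), Niko Osei is treated as also owning Hana Osei's interest in Summit Realty LP, giving 19% + 57% = 76%.
Chain via Highfield Services GmbH → Fairlane Textiles S.p.A. (R3): 41% × 72% × 14% = 4.1328% of Larkspur Media Ltd.
Chain via Summit Realty LP → Ashford Foods Inc. (R3): 76% × 16% × 62% = 7.5392% of Larkspur Media Ltd.
Direct interest in Larkspur Media Ltd: 20%.
Aggregating (R1): 4.1328% + 7.5392% + 20% = 31.672%.
31.672% exceeds the 25% threshold by 6.672 percentage points.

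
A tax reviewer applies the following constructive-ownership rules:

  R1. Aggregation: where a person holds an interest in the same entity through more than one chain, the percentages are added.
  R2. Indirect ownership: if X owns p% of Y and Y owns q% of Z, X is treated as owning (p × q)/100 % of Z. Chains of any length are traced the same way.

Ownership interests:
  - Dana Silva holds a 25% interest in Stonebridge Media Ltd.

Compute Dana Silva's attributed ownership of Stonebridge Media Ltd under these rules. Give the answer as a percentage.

Direct interest in Stonebridge Media Ltd: 25%.

25%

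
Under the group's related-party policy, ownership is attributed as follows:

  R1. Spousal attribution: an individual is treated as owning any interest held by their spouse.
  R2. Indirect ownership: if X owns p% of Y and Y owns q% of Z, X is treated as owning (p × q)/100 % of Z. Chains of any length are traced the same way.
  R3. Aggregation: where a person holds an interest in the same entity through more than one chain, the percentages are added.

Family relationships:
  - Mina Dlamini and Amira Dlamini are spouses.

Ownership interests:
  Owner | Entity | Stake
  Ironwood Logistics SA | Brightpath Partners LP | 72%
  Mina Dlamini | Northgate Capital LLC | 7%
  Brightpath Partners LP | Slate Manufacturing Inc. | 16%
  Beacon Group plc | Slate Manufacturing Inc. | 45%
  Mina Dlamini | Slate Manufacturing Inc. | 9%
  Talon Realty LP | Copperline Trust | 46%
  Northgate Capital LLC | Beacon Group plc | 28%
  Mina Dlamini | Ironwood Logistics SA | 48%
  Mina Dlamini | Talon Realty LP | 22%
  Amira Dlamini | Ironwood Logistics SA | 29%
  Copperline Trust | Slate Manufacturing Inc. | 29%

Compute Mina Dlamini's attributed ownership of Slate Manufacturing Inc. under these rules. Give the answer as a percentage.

By spousal attribution (R1), Mina Dlamini is treated as also owning Amira Dlamini's interest in Ironwood Logistics SA, giving 48% + 29% = 77%.
Chain via Ironwood Logistics SA → Brightpath Partners LP (R2): 77% × 72% × 16% = 8.8704% of Slate Manufacturing Inc.
Chain via Northgate Capital LLC → Beacon Group plc (R2): 7% × 28% × 45% = 0.882% of Slate Manufacturing Inc.
Chain via Talon Realty LP → Copperline Trust (R2): 22% × 46% × 29% = 2.9348% of Slate Manufacturing Inc.
Direct interest in Slate Manufacturing Inc: 9%.
Aggregating (R3): 8.8704% + 0.882% + 2.9348% + 9% = 21.6872%.

21.6872%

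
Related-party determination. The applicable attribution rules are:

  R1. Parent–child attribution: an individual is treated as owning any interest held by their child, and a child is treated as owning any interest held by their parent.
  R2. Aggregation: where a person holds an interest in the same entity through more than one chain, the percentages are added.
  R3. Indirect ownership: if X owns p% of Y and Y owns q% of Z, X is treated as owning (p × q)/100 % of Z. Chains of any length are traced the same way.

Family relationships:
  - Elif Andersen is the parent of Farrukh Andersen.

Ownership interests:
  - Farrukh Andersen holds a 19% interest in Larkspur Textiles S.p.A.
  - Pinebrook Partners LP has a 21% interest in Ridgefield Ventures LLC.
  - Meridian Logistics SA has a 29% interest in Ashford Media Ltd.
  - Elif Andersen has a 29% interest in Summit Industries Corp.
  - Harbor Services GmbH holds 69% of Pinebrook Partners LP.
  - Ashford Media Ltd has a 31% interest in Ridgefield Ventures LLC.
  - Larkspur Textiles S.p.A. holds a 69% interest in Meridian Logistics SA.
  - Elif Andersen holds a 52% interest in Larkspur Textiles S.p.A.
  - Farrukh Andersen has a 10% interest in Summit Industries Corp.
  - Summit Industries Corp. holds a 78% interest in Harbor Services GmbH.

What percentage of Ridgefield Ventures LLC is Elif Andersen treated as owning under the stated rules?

8.812059%

By parent–child attribution (R1), Elif Andersen is treated as also owning Farrukh Andersen's interest in Summit Industries Corp, giving 29% + 10% = 39%.
By parent–child attribution (R1), Elif Andersen is treated as also owning Farrukh Andersen's interest in Larkspur Textiles S.p.A, giving 52% + 19% = 71%.
Chain via Summit Industries Corp. → Harbor Services GmbH → Pinebrook Partners LP (R3): 39% × 78% × 69% × 21% = 4.407858% of Ridgefield Ventures LLC.
Chain via Larkspur Textiles S.p.A. → Meridian Logistics SA → Ashford Media Ltd (R3): 71% × 69% × 29% × 31% = 4.404201% of Ridgefield Ventures LLC.
Aggregating (R2): 4.407858% + 4.404201% = 8.812059%.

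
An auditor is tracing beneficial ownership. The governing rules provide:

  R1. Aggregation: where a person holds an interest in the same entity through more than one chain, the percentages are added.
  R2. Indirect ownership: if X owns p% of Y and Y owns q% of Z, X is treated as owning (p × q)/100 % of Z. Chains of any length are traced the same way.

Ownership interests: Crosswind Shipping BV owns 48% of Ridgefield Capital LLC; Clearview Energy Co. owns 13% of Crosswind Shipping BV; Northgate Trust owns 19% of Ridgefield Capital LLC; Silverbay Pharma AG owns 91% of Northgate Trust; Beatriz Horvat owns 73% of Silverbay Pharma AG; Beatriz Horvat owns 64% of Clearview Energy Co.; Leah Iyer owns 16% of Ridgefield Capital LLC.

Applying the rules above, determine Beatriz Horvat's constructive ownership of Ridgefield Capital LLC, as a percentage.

Chain via Clearview Energy Co. → Crosswind Shipping BV (R2): 64% × 13% × 48% = 3.9936% of Ridgefield Capital LLC.
Chain via Silverbay Pharma AG → Northgate Trust (R2): 73% × 91% × 19% = 12.6217% of Ridgefield Capital LLC.
Aggregating (R1): 3.9936% + 12.6217% = 16.6153%.

16.6153%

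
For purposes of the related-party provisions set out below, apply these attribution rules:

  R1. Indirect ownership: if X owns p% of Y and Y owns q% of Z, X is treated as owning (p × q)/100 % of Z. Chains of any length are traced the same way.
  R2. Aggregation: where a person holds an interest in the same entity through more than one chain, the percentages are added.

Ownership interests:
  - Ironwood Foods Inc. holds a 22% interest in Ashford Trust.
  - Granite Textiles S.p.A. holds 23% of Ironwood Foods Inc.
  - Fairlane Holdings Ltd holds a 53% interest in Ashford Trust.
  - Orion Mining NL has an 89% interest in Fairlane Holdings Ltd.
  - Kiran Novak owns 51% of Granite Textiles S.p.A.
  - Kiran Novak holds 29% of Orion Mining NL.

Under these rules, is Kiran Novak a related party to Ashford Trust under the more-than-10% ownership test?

Chain via Orion Mining NL → Fairlane Holdings Ltd (R1): 29% × 89% × 53% = 13.6793% of Ashford Trust.
Chain via Granite Textiles S.p.A. → Ironwood Foods Inc. (R1): 51% × 23% × 22% = 2.5806% of Ashford Trust.
Aggregating (R2): 13.6793% + 2.5806% = 16.2599%.
16.2599% exceeds the 10% threshold, so Kiran is a related party to Ashford Trust.

Yes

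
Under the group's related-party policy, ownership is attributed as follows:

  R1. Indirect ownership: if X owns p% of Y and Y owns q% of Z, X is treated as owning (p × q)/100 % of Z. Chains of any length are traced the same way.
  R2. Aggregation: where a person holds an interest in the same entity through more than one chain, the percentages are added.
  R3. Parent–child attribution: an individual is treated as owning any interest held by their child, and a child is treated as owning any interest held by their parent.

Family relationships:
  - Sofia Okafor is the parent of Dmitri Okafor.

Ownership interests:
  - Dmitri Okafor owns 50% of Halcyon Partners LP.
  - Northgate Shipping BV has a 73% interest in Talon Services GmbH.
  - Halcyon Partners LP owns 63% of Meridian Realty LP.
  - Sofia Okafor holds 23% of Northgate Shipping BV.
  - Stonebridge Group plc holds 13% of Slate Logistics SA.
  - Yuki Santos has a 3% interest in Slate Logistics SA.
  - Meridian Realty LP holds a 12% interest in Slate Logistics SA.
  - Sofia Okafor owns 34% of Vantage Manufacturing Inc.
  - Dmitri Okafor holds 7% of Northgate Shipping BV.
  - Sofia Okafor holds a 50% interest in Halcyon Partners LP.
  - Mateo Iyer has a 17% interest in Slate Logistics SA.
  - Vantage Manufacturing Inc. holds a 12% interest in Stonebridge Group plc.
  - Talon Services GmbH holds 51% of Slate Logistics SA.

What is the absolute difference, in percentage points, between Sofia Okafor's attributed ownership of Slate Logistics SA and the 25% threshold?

5.7406

By parent–child attribution (R3), Sofia Okafor is treated as also owning Dmitri Okafor's interest in Halcyon Partners LP, giving 50% + 50% = 100%.
By parent–child attribution (R3), Sofia Okafor is treated as also owning Dmitri Okafor's interest in Northgate Shipping BV, giving 23% + 7% = 30%.
Chain via Halcyon Partners LP → Meridian Realty LP (R1): 100% × 63% × 12% = 7.56% of Slate Logistics SA.
Chain via Vantage Manufacturing Inc. → Stonebridge Group plc (R1): 34% × 12% × 13% = 0.5304% of Slate Logistics SA.
Chain via Northgate Shipping BV → Talon Services GmbH (R1): 30% × 73% × 51% = 11.169% of Slate Logistics SA.
Aggregating (R2): 7.56% + 0.5304% + 11.169% = 19.2594%.
19.2594% falls short of the 25% threshold by 5.7406 percentage points.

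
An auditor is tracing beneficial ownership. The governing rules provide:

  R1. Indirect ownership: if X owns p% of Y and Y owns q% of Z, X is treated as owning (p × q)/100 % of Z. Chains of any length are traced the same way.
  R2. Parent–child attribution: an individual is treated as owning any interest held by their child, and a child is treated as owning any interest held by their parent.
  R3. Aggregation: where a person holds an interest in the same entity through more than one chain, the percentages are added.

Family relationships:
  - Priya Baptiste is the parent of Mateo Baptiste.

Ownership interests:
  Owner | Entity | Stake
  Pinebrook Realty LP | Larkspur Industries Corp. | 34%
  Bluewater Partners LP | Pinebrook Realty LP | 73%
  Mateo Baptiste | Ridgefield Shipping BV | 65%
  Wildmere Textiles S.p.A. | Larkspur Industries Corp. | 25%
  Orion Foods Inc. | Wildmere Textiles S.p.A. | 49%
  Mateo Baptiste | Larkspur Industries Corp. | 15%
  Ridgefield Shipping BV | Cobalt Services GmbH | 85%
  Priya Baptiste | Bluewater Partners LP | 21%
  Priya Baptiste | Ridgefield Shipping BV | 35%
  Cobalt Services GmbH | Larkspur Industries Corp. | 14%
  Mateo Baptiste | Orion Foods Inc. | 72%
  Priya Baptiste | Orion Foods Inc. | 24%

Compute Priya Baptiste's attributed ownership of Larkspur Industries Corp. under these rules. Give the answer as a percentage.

43.8722%

By parent–child attribution (R2), Priya Baptiste is treated as also owning Mateo Baptiste's interest in Orion Foods Inc, giving 24% + 72% = 96%.
By parent–child attribution (R2), Priya Baptiste is treated as also owning Mateo Baptiste's interest in Ridgefield Shipping BV, giving 35% + 65% = 100%.
By parent–child attribution (R2), Priya Baptiste is treated as owning Mateo Baptiste's 15% interest in Larkspur Industries Corp.
Chain via Orion Foods Inc. → Wildmere Textiles S.p.A. (R1): 96% × 49% × 25% = 11.76% of Larkspur Industries Corp.
Chain via Bluewater Partners LP → Pinebrook Realty LP (R1): 21% × 73% × 34% = 5.2122% of Larkspur Industries Corp.
Chain via Ridgefield Shipping BV → Cobalt Services GmbH (R1): 100% × 85% × 14% = 11.9% of Larkspur Industries Corp.
Direct interest in Larkspur Industries Corp: 15%.
Aggregating (R3): 11.76% + 5.2122% + 11.9% + 15% = 43.8722%.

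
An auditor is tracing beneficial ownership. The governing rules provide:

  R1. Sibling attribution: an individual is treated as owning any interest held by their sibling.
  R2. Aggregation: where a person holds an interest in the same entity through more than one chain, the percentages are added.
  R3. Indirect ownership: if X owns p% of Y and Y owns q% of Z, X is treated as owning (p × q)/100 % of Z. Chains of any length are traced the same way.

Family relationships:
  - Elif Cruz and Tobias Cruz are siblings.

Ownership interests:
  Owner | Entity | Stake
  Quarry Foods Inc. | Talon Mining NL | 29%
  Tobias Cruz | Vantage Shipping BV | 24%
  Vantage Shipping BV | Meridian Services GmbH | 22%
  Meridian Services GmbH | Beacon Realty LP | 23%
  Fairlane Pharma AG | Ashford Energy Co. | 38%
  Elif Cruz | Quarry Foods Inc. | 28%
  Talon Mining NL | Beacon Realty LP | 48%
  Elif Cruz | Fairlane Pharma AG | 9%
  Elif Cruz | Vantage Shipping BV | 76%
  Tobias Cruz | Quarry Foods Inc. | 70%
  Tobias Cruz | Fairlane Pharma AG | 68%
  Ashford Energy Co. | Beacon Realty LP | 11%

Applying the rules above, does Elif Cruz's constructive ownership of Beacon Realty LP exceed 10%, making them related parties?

Yes

By sibling attribution (R1), Elif Cruz is treated as also owning Tobias Cruz's interest in Vantage Shipping BV, giving 76% + 24% = 100%.
By sibling attribution (R1), Elif Cruz is treated as also owning Tobias Cruz's interest in Fairlane Pharma AG, giving 9% + 68% = 77%.
By sibling attribution (R1), Elif Cruz is treated as also owning Tobias Cruz's interest in Quarry Foods Inc, giving 28% + 70% = 98%.
Chain via Vantage Shipping BV → Meridian Services GmbH (R3): 100% × 22% × 23% = 5.06% of Beacon Realty LP.
Chain via Fairlane Pharma AG → Ashford Energy Co. (R3): 77% × 38% × 11% = 3.2186% of Beacon Realty LP.
Chain via Quarry Foods Inc. → Talon Mining NL (R3): 98% × 29% × 48% = 13.6416% of Beacon Realty LP.
Aggregating (R2): 5.06% + 3.2186% + 13.6416% = 21.9202%.
21.9202% exceeds the 10% threshold, so Elif is a related party to Beacon Realty LP.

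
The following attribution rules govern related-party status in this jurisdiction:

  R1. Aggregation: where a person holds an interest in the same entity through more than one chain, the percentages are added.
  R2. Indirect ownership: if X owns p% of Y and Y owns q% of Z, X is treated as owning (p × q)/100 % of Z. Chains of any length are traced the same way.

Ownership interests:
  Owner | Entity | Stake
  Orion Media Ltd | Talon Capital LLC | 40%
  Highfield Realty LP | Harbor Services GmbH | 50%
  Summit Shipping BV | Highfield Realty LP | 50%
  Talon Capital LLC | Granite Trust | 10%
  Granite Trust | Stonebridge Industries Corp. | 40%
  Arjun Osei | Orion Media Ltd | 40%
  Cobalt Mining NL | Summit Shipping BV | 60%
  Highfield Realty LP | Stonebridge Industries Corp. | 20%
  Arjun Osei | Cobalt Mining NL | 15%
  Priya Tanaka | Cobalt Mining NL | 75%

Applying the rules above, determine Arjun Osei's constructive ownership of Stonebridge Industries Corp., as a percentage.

1.54%

Chain via Orion Media Ltd → Talon Capital LLC → Granite Trust (R2): 40% × 40% × 10% × 40% = 0.64% of Stonebridge Industries Corp.
Chain via Cobalt Mining NL → Summit Shipping BV → Highfield Realty LP (R2): 15% × 60% × 50% × 20% = 0.9% of Stonebridge Industries Corp.
Aggregating (R1): 0.64% + 0.9% = 1.54%.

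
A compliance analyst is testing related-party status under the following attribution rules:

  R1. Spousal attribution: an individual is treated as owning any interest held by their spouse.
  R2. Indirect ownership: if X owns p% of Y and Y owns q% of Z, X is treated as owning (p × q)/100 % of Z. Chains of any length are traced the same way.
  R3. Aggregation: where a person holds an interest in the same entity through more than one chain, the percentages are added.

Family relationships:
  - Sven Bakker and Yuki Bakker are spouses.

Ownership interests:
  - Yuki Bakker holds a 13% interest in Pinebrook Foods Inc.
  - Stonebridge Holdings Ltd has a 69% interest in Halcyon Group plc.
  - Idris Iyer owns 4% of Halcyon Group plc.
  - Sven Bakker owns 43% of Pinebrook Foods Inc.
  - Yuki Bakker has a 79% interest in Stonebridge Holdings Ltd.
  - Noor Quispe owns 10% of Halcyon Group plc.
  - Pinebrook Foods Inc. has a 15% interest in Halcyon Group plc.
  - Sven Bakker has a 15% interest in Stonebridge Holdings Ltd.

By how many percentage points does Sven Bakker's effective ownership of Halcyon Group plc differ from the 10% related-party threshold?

By spousal attribution (R1), Sven Bakker is treated as also owning Yuki Bakker's interest in Pinebrook Foods Inc, giving 43% + 13% = 56%.
By spousal attribution (R1), Sven Bakker is treated as also owning Yuki Bakker's interest in Stonebridge Holdings Ltd, giving 15% + 79% = 94%.
Chain via Pinebrook Foods Inc. (R2): 56% × 15% = 8.4% of Halcyon Group plc.
Chain via Stonebridge Holdings Ltd (R2): 94% × 69% = 64.86% of Halcyon Group plc.
Aggregating (R3): 8.4% + 64.86% = 73.26%.
73.26% exceeds the 10% threshold by 63.26 percentage points.

63.26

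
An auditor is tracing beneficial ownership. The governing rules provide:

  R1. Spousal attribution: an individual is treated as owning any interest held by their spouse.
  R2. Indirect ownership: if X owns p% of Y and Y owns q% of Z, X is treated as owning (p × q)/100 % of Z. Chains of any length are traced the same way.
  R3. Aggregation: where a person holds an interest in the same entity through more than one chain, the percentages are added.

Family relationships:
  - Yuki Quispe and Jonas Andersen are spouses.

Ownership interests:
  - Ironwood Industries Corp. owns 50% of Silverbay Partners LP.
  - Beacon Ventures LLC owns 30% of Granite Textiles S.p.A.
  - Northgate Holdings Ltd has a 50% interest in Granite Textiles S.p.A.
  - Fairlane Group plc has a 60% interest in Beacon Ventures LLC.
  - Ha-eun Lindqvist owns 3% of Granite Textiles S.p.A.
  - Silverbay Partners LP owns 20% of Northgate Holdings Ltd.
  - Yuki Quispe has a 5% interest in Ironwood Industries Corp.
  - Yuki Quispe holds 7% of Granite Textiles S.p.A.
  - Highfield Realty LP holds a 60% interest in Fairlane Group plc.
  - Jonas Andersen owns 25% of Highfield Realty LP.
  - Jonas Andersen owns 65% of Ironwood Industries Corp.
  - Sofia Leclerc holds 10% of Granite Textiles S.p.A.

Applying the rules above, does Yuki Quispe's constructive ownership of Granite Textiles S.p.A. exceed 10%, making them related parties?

By spousal attribution (R1), Yuki Quispe is treated as also owning Jonas Andersen's interest in Ironwood Industries Corp, giving 5% + 65% = 70%.
By spousal attribution (R1), Yuki Quispe is treated as owning Jonas Andersen's 25% interest in Highfield Realty LP.
Chain via Ironwood Industries Corp. → Silverbay Partners LP → Northgate Holdings Ltd (R2): 70% × 50% × 20% × 50% = 3.5% of Granite Textiles S.p.A.
Direct interest in Granite Textiles S.p.A: 7%.
Chain via Highfield Realty LP → Fairlane Group plc → Beacon Ventures LLC (R2): 25% × 60% × 60% × 30% = 2.7% of Granite Textiles S.p.A.
Aggregating (R3): 3.5% + 7% + 2.7% = 13.2%.
13.2% exceeds the 10% threshold, so Yuki is a related party to Granite Textiles S.p.A.

Yes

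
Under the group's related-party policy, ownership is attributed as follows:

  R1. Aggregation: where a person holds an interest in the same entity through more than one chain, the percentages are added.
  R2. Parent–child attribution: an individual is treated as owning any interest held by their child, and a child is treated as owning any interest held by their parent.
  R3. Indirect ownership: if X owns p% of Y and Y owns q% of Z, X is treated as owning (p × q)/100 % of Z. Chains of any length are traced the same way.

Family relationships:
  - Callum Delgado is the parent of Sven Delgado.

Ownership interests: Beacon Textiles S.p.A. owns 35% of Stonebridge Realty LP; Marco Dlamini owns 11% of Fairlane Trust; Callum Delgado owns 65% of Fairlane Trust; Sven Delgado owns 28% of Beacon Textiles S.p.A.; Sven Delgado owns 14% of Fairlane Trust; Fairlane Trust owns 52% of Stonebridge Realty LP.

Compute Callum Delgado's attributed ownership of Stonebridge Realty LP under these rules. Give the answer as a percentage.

50.88%

By parent–child attribution (R2), Callum Delgado is treated as also owning Sven Delgado's interest in Fairlane Trust, giving 65% + 14% = 79%.
By parent–child attribution (R2), Callum Delgado is treated as owning Sven Delgado's 28% interest in Beacon Textiles S.p.A.
Chain via Fairlane Trust (R3): 79% × 52% = 41.08% of Stonebridge Realty LP.
Chain via Beacon Textiles S.p.A. (R3): 28% × 35% = 9.8% of Stonebridge Realty LP.
Aggregating (R1): 41.08% + 9.8% = 50.88%.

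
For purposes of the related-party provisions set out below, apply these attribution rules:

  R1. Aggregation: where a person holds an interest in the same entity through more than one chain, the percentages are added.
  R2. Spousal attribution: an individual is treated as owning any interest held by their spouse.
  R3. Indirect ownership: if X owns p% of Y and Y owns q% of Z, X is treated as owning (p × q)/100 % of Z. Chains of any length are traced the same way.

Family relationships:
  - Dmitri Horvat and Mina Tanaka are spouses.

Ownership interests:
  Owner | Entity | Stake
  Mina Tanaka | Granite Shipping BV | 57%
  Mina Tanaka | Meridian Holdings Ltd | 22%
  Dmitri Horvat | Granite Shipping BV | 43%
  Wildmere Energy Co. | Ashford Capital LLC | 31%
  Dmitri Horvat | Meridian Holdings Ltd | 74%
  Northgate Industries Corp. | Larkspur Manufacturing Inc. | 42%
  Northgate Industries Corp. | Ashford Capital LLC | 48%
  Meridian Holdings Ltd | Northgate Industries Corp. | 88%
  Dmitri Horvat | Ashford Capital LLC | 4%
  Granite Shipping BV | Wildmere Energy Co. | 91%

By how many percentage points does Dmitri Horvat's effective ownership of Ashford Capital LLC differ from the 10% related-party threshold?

62.7604

By spousal attribution (R2), Dmitri Horvat is treated as also owning Mina Tanaka's interest in Granite Shipping BV, giving 43% + 57% = 100%.
By spousal attribution (R2), Dmitri Horvat is treated as also owning Mina Tanaka's interest in Meridian Holdings Ltd, giving 74% + 22% = 96%.
Chain via Granite Shipping BV → Wildmere Energy Co. (R3): 100% × 91% × 31% = 28.21% of Ashford Capital LLC.
Chain via Meridian Holdings Ltd → Northgate Industries Corp. (R3): 96% × 88% × 48% = 40.5504% of Ashford Capital LLC.
Direct interest in Ashford Capital LLC: 4%.
Aggregating (R1): 28.21% + 40.5504% + 4% = 72.7604%.
72.7604% exceeds the 10% threshold by 62.7604 percentage points.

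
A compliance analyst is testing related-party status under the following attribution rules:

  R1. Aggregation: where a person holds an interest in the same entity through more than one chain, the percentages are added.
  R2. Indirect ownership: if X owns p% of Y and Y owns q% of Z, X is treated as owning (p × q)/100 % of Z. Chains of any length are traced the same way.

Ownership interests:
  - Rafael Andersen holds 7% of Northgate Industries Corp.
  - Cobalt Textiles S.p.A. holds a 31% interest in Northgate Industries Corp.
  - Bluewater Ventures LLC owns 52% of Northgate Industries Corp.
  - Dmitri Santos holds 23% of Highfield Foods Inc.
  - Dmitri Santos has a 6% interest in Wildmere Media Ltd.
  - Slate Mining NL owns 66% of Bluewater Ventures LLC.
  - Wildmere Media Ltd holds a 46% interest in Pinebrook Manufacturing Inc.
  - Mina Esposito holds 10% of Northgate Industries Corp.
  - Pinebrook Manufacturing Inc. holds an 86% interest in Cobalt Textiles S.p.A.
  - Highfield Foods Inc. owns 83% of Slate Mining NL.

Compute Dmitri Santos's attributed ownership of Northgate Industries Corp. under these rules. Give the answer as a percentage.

7.287504%

Chain via Wildmere Media Ltd → Pinebrook Manufacturing Inc. → Cobalt Textiles S.p.A. (R2): 6% × 46% × 86% × 31% = 0.735816% of Northgate Industries Corp.
Chain via Highfield Foods Inc. → Slate Mining NL → Bluewater Ventures LLC (R2): 23% × 83% × 66% × 52% = 6.551688% of Northgate Industries Corp.
Aggregating (R1): 0.735816% + 6.551688% = 7.287504%.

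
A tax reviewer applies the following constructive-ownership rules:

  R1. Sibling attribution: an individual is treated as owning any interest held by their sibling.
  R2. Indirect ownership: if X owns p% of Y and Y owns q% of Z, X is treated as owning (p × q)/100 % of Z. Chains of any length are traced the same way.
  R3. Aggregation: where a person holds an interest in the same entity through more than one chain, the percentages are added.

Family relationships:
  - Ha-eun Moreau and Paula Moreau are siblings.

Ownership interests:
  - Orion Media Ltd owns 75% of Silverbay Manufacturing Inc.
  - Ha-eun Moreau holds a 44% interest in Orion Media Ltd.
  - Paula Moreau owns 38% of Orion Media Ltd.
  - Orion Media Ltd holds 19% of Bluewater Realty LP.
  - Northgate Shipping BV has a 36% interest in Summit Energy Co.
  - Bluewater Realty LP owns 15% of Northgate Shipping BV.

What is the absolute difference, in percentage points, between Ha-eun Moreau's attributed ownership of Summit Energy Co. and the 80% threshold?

By sibling attribution (R1), Ha-eun Moreau is treated as also owning Paula Moreau's interest in Orion Media Ltd, giving 44% + 38% = 82%.
Chain via Orion Media Ltd → Bluewater Realty LP → Northgate Shipping BV (R2): 82% × 19% × 15% × 36% = 0.84132% of Summit Energy Co.
0.84132% falls short of the 80% threshold by 79.15868 percentage points.

79.15868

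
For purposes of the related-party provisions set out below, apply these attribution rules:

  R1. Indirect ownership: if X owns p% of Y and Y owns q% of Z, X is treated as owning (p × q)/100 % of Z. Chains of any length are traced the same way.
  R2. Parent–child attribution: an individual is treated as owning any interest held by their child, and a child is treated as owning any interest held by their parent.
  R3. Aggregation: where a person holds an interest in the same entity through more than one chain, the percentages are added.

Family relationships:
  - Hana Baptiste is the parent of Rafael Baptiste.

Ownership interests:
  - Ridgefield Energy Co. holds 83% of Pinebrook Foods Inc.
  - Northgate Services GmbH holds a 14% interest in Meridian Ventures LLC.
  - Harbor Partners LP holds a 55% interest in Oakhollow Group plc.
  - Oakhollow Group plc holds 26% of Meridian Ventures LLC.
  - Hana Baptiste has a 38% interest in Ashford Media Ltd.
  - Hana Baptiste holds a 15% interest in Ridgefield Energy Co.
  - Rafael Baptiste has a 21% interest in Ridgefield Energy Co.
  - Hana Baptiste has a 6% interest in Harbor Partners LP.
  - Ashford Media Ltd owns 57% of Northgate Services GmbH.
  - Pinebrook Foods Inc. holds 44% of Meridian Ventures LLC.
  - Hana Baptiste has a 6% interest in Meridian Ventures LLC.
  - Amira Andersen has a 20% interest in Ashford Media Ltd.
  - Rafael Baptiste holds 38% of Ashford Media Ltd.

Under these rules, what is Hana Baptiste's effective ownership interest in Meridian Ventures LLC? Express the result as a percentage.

By parent–child attribution (R2), Hana Baptiste is treated as also owning Rafael Baptiste's interest in Ashford Media Ltd, giving 38% + 38% = 76%.
By parent–child attribution (R2), Hana Baptiste is treated as also owning Rafael Baptiste's interest in Ridgefield Energy Co, giving 15% + 21% = 36%.
Chain via Harbor Partners LP → Oakhollow Group plc (R1): 6% × 55% × 26% = 0.858% of Meridian Ventures LLC.
Chain via Ashford Media Ltd → Northgate Services GmbH (R1): 76% × 57% × 14% = 6.0648% of Meridian Ventures LLC.
Chain via Ridgefield Energy Co. → Pinebrook Foods Inc. (R1): 36% × 83% × 44% = 13.1472% of Meridian Ventures LLC.
Direct interest in Meridian Ventures LLC: 6%.
Aggregating (R3): 0.858% + 6.0648% + 13.1472% + 6% = 26.07%.

26.07%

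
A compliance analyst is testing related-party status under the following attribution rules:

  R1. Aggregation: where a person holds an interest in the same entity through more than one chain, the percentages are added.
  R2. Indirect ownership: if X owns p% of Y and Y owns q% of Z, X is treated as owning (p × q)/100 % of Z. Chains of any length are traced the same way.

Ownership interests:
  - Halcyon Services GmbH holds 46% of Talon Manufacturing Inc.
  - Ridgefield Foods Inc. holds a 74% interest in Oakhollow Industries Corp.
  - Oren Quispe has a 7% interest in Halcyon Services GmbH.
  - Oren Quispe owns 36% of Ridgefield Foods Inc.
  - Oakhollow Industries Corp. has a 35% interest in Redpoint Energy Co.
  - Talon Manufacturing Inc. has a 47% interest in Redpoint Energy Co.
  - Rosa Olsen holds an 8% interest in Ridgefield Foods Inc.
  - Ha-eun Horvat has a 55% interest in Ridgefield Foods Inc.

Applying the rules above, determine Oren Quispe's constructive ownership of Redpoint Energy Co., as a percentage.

10.8374%

Chain via Ridgefield Foods Inc. → Oakhollow Industries Corp. (R2): 36% × 74% × 35% = 9.324% of Redpoint Energy Co.
Chain via Halcyon Services GmbH → Talon Manufacturing Inc. (R2): 7% × 46% × 47% = 1.5134% of Redpoint Energy Co.
Aggregating (R1): 9.324% + 1.5134% = 10.8374%.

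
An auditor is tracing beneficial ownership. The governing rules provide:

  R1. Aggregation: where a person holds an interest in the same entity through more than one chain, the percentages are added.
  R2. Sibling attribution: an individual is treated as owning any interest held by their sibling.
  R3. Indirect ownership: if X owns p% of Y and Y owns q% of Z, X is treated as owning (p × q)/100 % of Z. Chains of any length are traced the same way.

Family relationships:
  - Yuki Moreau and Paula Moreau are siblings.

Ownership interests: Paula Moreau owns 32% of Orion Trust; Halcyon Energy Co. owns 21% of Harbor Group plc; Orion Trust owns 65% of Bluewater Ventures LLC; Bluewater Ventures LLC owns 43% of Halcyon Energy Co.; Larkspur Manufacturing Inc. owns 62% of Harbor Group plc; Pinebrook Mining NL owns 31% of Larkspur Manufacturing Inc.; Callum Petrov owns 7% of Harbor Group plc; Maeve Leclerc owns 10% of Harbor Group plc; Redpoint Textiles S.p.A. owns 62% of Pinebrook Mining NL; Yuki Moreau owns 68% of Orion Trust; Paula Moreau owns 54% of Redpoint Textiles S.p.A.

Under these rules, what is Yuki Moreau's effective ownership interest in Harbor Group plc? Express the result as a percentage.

12.304356%

By sibling attribution (R2), Yuki Moreau is treated as also owning Paula Moreau's interest in Orion Trust, giving 68% + 32% = 100%.
By sibling attribution (R2), Yuki Moreau is treated as owning Paula Moreau's 54% interest in Redpoint Textiles S.p.A.
Chain via Orion Trust → Bluewater Ventures LLC → Halcyon Energy Co. (R3): 100% × 65% × 43% × 21% = 5.8695% of Harbor Group plc.
Chain via Redpoint Textiles S.p.A. → Pinebrook Mining NL → Larkspur Manufacturing Inc. (R3): 54% × 62% × 31% × 62% = 6.434856% of Harbor Group plc.
Aggregating (R1): 5.8695% + 6.434856% = 12.304356%.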